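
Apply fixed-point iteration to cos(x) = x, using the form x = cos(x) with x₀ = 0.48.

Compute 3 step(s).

Equation: cos(x) = x
Fixed-point form: x = cos(x)
x₀ = 0.48

x_1 = g(0.480000) = 0.886995
x_2 = g(0.886995) = 0.631744
x_3 = g(0.631744) = 0.806999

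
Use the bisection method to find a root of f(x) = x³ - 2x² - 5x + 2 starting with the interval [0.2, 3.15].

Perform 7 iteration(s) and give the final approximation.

f(x) = x³ - 2x² - 5x + 2
Initial interval: [0.2, 3.15]

Iteration 1:
  c_1 = (0.200000 + 3.150000)/2 = 1.675000
  f(c_1) = f(1.675000) = -7.286828
  f(a) × f(c) < 0, new interval: [0.200000, 1.675000]
Iteration 2:
  c_2 = (0.200000 + 1.675000)/2 = 0.937500
  f(c_2) = f(0.937500) = -3.621338
  f(a) × f(c) < 0, new interval: [0.200000, 0.937500]
Iteration 3:
  c_3 = (0.200000 + 0.937500)/2 = 0.568750
  f(c_3) = f(0.568750) = -1.306726
  f(a) × f(c) < 0, new interval: [0.200000, 0.568750]
Iteration 4:
  c_4 = (0.200000 + 0.568750)/2 = 0.384375
  f(c_4) = f(0.384375) = -0.160574
  f(a) × f(c) < 0, new interval: [0.200000, 0.384375]
Iteration 5:
  c_5 = (0.200000 + 0.384375)/2 = 0.292188
  f(c_5) = f(0.292188) = 0.393261
  f(a) × f(c) ≥ 0, new interval: [0.292188, 0.384375]
Iteration 6:
  c_6 = (0.292188 + 0.384375)/2 = 0.338281
  f(c_6) = f(0.338281) = 0.118436
  f(a) × f(c) ≥ 0, new interval: [0.338281, 0.384375]
Iteration 7:
  c_7 = (0.338281 + 0.384375)/2 = 0.361328
  f(c_7) = f(0.361328) = -0.020582
  f(a) × f(c) < 0, new interval: [0.338281, 0.361328]

After 7 iteration(s), the approximation is c_7 = 0.361328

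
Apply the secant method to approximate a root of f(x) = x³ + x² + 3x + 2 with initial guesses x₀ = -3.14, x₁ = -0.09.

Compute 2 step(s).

f(x) = x³ + x² + 3x + 2
x₀ = -3.14, x₁ = -0.09

Secant formula: x_{n+1} = x_n - f(x_n)(x_n - x_{n-1})/(f(x_n) - f(x_{n-1}))

Iteration 1:
  f(-3.140000) = -28.519544
  f(-0.090000) = 1.737371
  x_2 = -0.090000 - 1.737371×(-0.090000 - (-3.140000))/(1.737371 - (-28.519544))
       = -0.265133
Iteration 2:
  f(-0.090000) = 1.737371
  f(-0.265133) = 1.256259
  x_3 = -0.265133 - 1.256259×(-0.265133 - (-0.090000))/(1.256259 - 1.737371)
       = -0.722433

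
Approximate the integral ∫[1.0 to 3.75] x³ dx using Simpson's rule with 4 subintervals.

f(x) = x³
a = 1.0, b = 3.75, n = 4
h = (b - a)/n = 0.687500

Simpson's rule: (h/3)[f(x₀) + 4f(x₁) + 2f(x₂) + ... + f(xₙ)]

x_0 = 1.0000, f(x_0) = 1.000000, coefficient = 1
x_1 = 1.6875, f(x_1) = 4.805420, coefficient = 4
x_2 = 2.3750, f(x_2) = 13.396484, coefficient = 2
x_3 = 3.0625, f(x_3) = 28.722900, coefficient = 4
x_4 = 3.7500, f(x_4) = 52.734375, coefficient = 1

I ≈ (0.687500/3) × 214.640625 = 49.188477
Exact value: 49.188477
Error: 0.000000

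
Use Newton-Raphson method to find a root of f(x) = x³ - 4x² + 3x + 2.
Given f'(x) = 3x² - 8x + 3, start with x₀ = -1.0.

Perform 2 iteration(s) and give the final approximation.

f(x) = x³ - 4x² + 3x + 2
f'(x) = 3x² - 8x + 3
x₀ = -1.0

Newton-Raphson formula: x_{n+1} = x_n - f(x_n)/f'(x_n)

Iteration 1:
  f(-1.000000) = -6.000000
  f'(-1.000000) = 14.000000
  x_1 = -1.000000 - (-6.000000)/14.000000 = -0.571429
Iteration 2:
  f(-0.571429) = -1.206997
  f'(-0.571429) = 8.551020
  x_2 = -0.571429 - (-1.206997)/8.551020 = -0.430276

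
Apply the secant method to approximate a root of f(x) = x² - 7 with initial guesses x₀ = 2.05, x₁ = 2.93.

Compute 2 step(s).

f(x) = x² - 7
x₀ = 2.05, x₁ = 2.93

Secant formula: x_{n+1} = x_n - f(x_n)(x_n - x_{n-1})/(f(x_n) - f(x_{n-1}))

Iteration 1:
  f(2.050000) = -2.797500
  f(2.930000) = 1.584900
  x_2 = 2.930000 - 1.584900×(2.930000 - 2.050000)/(1.584900 - (-2.797500))
       = 2.611747
Iteration 2:
  f(2.930000) = 1.584900
  f(2.611747) = -0.178778
  x_3 = 2.611747 - (-0.178778)×(2.611747 - 2.930000)/(-0.178778 - 1.584900)
       = 2.644007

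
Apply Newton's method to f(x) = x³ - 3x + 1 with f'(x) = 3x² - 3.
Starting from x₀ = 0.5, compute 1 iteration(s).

f(x) = x³ - 3x + 1
f'(x) = 3x² - 3
x₀ = 0.5

Newton-Raphson formula: x_{n+1} = x_n - f(x_n)/f'(x_n)

Iteration 1:
  f(0.500000) = -0.375000
  f'(0.500000) = -2.250000
  x_1 = 0.500000 - (-0.375000)/(-2.250000) = 0.333333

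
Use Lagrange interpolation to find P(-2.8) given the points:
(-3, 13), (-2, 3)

Lagrange interpolation formula:
P(x) = Σ yᵢ × Lᵢ(x)
where Lᵢ(x) = Π_{j≠i} (x - xⱼ)/(xᵢ - xⱼ)

L_0(-2.8) = (-2.8 - (-2))/(-3 - (-2)) = 0.800000
L_1(-2.8) = (-2.8 - (-3))/(-2 - (-3)) = 0.200000

P(-2.8) = 13×L_0(-2.8) + 3×L_1(-2.8)
P(-2.8) = 11.000000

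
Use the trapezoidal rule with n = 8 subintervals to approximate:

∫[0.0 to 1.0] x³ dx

f(x) = x³
a = 0.0, b = 1.0, n = 8
h = (b - a)/n = 0.125000

Trapezoidal rule: (h/2)[f(x₀) + 2f(x₁) + 2f(x₂) + ... + f(xₙ)]

x_0 = 0.0000, f(x_0) = 0.000000, coefficient = 1
x_1 = 0.1250, f(x_1) = 0.001953, coefficient = 2
x_2 = 0.2500, f(x_2) = 0.015625, coefficient = 2
x_3 = 0.3750, f(x_3) = 0.052734, coefficient = 2
x_4 = 0.5000, f(x_4) = 0.125000, coefficient = 2
x_5 = 0.6250, f(x_5) = 0.244141, coefficient = 2
x_6 = 0.7500, f(x_6) = 0.421875, coefficient = 2
x_7 = 0.8750, f(x_7) = 0.669922, coefficient = 2
x_8 = 1.0000, f(x_8) = 1.000000, coefficient = 1

I ≈ (0.125000/2) × 4.062500 = 0.253906
Exact value: 0.250000
Error: 0.003906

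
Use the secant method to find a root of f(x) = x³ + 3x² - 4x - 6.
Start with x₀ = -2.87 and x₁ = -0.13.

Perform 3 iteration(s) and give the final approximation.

f(x) = x³ + 3x² - 4x - 6
x₀ = -2.87, x₁ = -0.13

Secant formula: x_{n+1} = x_n - f(x_n)(x_n - x_{n-1})/(f(x_n) - f(x_{n-1}))

Iteration 1:
  f(-2.870000) = 6.550797
  f(-0.130000) = -5.431497
  x_2 = -0.130000 - (-5.431497)×(-0.130000 - (-2.870000))/(-5.431497 - 6.550797)
       = -1.372024
Iteration 2:
  f(-0.130000) = -5.431497
  f(-1.372024) = 2.552682
  x_3 = -1.372024 - 2.552682×(-1.372024 - (-0.130000))/(2.552682 - (-5.431497))
       = -0.974927
Iteration 3:
  f(-1.372024) = 2.552682
  f(-0.974927) = -0.175492
  x_4 = -0.974927 - (-0.175492)×(-0.974927 - (-1.372024))/(-0.175492 - 2.552682)
       = -1.000471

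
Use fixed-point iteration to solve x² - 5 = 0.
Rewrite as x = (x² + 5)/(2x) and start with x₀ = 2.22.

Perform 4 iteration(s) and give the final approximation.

Equation: x² - 5 = 0
Fixed-point form: x = (x² + 5)/(2x)
x₀ = 2.22

x_1 = g(2.220000) = 2.236126
x_2 = g(2.236126) = 2.236068
x_3 = g(2.236068) = 2.236068
x_4 = g(2.236068) = 2.236068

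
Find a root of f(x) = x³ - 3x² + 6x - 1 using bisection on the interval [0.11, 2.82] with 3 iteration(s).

f(x) = x³ - 3x² + 6x - 1
Initial interval: [0.11, 2.82]

Iteration 1:
  c_1 = (0.110000 + 2.820000)/2 = 1.465000
  f(c_1) = f(1.465000) = 4.495545
  f(a) × f(c) < 0, new interval: [0.110000, 1.465000]
Iteration 2:
  c_2 = (0.110000 + 1.465000)/2 = 0.787500
  f(c_2) = f(0.787500) = 2.352904
  f(a) × f(c) < 0, new interval: [0.110000, 0.787500]
Iteration 3:
  c_3 = (0.110000 + 0.787500)/2 = 0.448750
  f(c_3) = f(0.448750) = 1.178738
  f(a) × f(c) < 0, new interval: [0.110000, 0.448750]

After 3 iteration(s), the approximation is c_3 = 0.448750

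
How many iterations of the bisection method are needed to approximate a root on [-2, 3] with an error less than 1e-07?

We need (b-a)/2^n ≤ 1e-07
(3 - (-2))/2^n ≤ 1e-07
5/2^n ≤ 1e-07
2^n ≥ 50000000
n ≥ log₂(50000000) = 25.58
n ≥ 26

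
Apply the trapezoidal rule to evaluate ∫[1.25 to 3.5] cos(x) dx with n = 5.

f(x) = cos(x)
a = 1.25, b = 3.5, n = 5
h = (b - a)/n = 0.450000

Trapezoidal rule: (h/2)[f(x₀) + 2f(x₁) + 2f(x₂) + ... + f(xₙ)]

x_0 = 1.2500, f(x_0) = 0.315322, coefficient = 1
x_1 = 1.7000, f(x_1) = -0.128844, coefficient = 2
x_2 = 2.1500, f(x_2) = -0.547358, coefficient = 2
x_3 = 2.6000, f(x_3) = -0.856889, coefficient = 2
x_4 = 3.0500, f(x_4) = -0.995808, coefficient = 2
x_5 = 3.5000, f(x_5) = -0.936457, coefficient = 1

I ≈ (0.450000/2) × -5.678933 = -1.277760
Exact value: -1.299768
Error: 0.022008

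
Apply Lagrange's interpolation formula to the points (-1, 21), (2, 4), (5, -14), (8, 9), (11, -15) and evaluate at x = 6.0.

Lagrange interpolation formula:
P(x) = Σ yᵢ × Lᵢ(x)
where Lᵢ(x) = Π_{j≠i} (x - xⱼ)/(xᵢ - xⱼ)

L_0(6.0) = (6.0 - 2)/(-1 - 2) × (6.0 - 5)/(-1 - 5) × (6.0 - 8)/(-1 - 8) × (6.0 - 11)/(-1 - 11) = 0.020576
L_1(6.0) = (6.0 - (-1))/(2 - (-1)) × (6.0 - 5)/(2 - 5) × (6.0 - 8)/(2 - 8) × (6.0 - 11)/(2 - 11) = -0.144033
L_2(6.0) = (6.0 - (-1))/(5 - (-1)) × (6.0 - 2)/(5 - 2) × (6.0 - 8)/(5 - 8) × (6.0 - 11)/(5 - 11) = 0.864198
L_3(6.0) = (6.0 - (-1))/(8 - (-1)) × (6.0 - 2)/(8 - 2) × (6.0 - 5)/(8 - 5) × (6.0 - 11)/(8 - 11) = 0.288066
L_4(6.0) = (6.0 - (-1))/(11 - (-1)) × (6.0 - 2)/(11 - 2) × (6.0 - 5)/(11 - 5) × (6.0 - 8)/(11 - 8) = -0.028807

P(6.0) = 21×L_0(6.0) + 4×L_1(6.0) + (-14)×L_2(6.0) + 9×L_3(6.0) + (-15)×L_4(6.0)
P(6.0) = -9.218107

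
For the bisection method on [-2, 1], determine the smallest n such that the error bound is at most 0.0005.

We need (b-a)/2^n ≤ 0.0005
(1 - (-2))/2^n ≤ 0.0005
3/2^n ≤ 0.0005
2^n ≥ 6000
n ≥ log₂(6000) = 12.55
n ≥ 13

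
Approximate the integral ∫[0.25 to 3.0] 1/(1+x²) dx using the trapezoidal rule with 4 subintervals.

f(x) = 1/(1+x²)
a = 0.25, b = 3.0, n = 4
h = (b - a)/n = 0.687500

Trapezoidal rule: (h/2)[f(x₀) + 2f(x₁) + 2f(x₂) + ... + f(xₙ)]

x_0 = 0.2500, f(x_0) = 0.941176, coefficient = 1
x_1 = 0.9375, f(x_1) = 0.532225, coefficient = 2
x_2 = 1.6250, f(x_2) = 0.274678, coefficient = 2
x_3 = 2.3125, f(x_3) = 0.157538, coefficient = 2
x_4 = 3.0000, f(x_4) = 0.100000, coefficient = 1

I ≈ (0.687500/2) × 2.970059 = 1.020958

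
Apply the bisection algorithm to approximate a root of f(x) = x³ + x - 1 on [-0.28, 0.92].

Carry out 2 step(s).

f(x) = x³ + x - 1
Initial interval: [-0.28, 0.92]

Iteration 1:
  c_1 = (-0.280000 + 0.920000)/2 = 0.320000
  f(c_1) = f(0.320000) = -0.647232
  f(a) × f(c) ≥ 0, new interval: [0.320000, 0.920000]
Iteration 2:
  c_2 = (0.320000 + 0.920000)/2 = 0.620000
  f(c_2) = f(0.620000) = -0.141672
  f(a) × f(c) ≥ 0, new interval: [0.620000, 0.920000]

After 2 iteration(s), the approximation is c_2 = 0.620000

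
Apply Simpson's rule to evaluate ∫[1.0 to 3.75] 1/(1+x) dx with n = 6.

f(x) = 1/(1+x)
a = 1.0, b = 3.75, n = 6
h = (b - a)/n = 0.458333

Simpson's rule: (h/3)[f(x₀) + 4f(x₁) + 2f(x₂) + ... + f(xₙ)]

x_0 = 1.0000, f(x_0) = 0.500000, coefficient = 1
x_1 = 1.4583, f(x_1) = 0.406780, coefficient = 4
x_2 = 1.9167, f(x_2) = 0.342857, coefficient = 2
x_3 = 2.3750, f(x_3) = 0.296296, coefficient = 4
x_4 = 2.8333, f(x_4) = 0.260870, coefficient = 2
x_5 = 3.2917, f(x_5) = 0.233010, coefficient = 4
x_6 = 3.7500, f(x_6) = 0.210526, coefficient = 1

I ≈ (0.458333/3) × 5.662322 = 0.865077
Exact value: 0.864997
Error: 0.000080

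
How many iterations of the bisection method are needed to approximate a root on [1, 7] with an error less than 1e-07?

We need (b-a)/2^n ≤ 1e-07
(7 - 1)/2^n ≤ 1e-07
6/2^n ≤ 1e-07
2^n ≥ 60000000
n ≥ log₂(60000000) = 25.84
n ≥ 26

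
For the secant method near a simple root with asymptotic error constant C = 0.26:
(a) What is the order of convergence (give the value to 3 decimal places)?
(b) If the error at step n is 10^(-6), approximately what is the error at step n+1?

(a) Secant method has superlinear convergence with order φ = (1+√5)/2 ≈ 1.618.
    This means |e_{n+1}| ≈ C|e_n|^1.618.

(b) With |e_n| = 10^(-6) and C = 0.26:
    |e_{n+1}| ≈ 0.26 × (10^(-6))^1.618 = 0.26 × 10^(-9.71)

(a) ≈ 1.618 (golden ratio); (b) |e_{n+1}| ≈ 5.091e-11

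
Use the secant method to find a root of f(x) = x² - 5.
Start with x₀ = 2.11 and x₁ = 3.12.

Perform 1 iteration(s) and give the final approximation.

f(x) = x² - 5
x₀ = 2.11, x₁ = 3.12

Secant formula: x_{n+1} = x_n - f(x_n)(x_n - x_{n-1})/(f(x_n) - f(x_{n-1}))

Iteration 1:
  f(2.110000) = -0.547900
  f(3.120000) = 4.734400
  x_2 = 3.120000 - 4.734400×(3.120000 - 2.110000)/(4.734400 - (-0.547900))
       = 2.214761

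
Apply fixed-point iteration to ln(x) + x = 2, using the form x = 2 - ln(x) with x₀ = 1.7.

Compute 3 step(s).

Equation: ln(x) + x = 2
Fixed-point form: x = 2 - ln(x)
x₀ = 1.7

x_1 = g(1.700000) = 1.469372
x_2 = g(1.469372) = 1.615165
x_3 = g(1.615165) = 1.520563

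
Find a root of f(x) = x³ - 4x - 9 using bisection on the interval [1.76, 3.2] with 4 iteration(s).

f(x) = x³ - 4x - 9
Initial interval: [1.76, 3.2]

Iteration 1:
  c_1 = (1.760000 + 3.200000)/2 = 2.480000
  f(c_1) = f(2.480000) = -3.667008
  f(a) × f(c) ≥ 0, new interval: [2.480000, 3.200000]
Iteration 2:
  c_2 = (2.480000 + 3.200000)/2 = 2.840000
  f(c_2) = f(2.840000) = 2.546304
  f(a) × f(c) < 0, new interval: [2.480000, 2.840000]
Iteration 3:
  c_3 = (2.480000 + 2.840000)/2 = 2.660000
  f(c_3) = f(2.660000) = -0.818904
  f(a) × f(c) ≥ 0, new interval: [2.660000, 2.840000]
Iteration 4:
  c_4 = (2.660000 + 2.840000)/2 = 2.750000
  f(c_4) = f(2.750000) = 0.796875
  f(a) × f(c) < 0, new interval: [2.660000, 2.750000]

After 4 iteration(s), the approximation is c_4 = 2.750000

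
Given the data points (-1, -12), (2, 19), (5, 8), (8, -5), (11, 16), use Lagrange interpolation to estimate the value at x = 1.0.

Lagrange interpolation formula:
P(x) = Σ yᵢ × Lᵢ(x)
where Lᵢ(x) = Π_{j≠i} (x - xⱼ)/(xᵢ - xⱼ)

L_0(1.0) = (1.0 - 2)/(-1 - 2) × (1.0 - 5)/(-1 - 5) × (1.0 - 8)/(-1 - 8) × (1.0 - 11)/(-1 - 11) = 0.144033
L_1(1.0) = (1.0 - (-1))/(2 - (-1)) × (1.0 - 5)/(2 - 5) × (1.0 - 8)/(2 - 8) × (1.0 - 11)/(2 - 11) = 1.152263
L_2(1.0) = (1.0 - (-1))/(5 - (-1)) × (1.0 - 2)/(5 - 2) × (1.0 - 8)/(5 - 8) × (1.0 - 11)/(5 - 11) = -0.432099
L_3(1.0) = (1.0 - (-1))/(8 - (-1)) × (1.0 - 2)/(8 - 2) × (1.0 - 5)/(8 - 5) × (1.0 - 11)/(8 - 11) = 0.164609
L_4(1.0) = (1.0 - (-1))/(11 - (-1)) × (1.0 - 2)/(11 - 2) × (1.0 - 5)/(11 - 5) × (1.0 - 8)/(11 - 8) = -0.028807

P(1.0) = (-12)×L_0(1.0) + 19×L_1(1.0) + 8×L_2(1.0) + (-5)×L_3(1.0) + 16×L_4(1.0)
P(1.0) = 15.423868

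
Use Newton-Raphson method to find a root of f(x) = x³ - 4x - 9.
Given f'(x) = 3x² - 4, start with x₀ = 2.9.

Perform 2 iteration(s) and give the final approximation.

f(x) = x³ - 4x - 9
f'(x) = 3x² - 4
x₀ = 2.9

Newton-Raphson formula: x_{n+1} = x_n - f(x_n)/f'(x_n)

Iteration 1:
  f(2.900000) = 3.789000
  f'(2.900000) = 21.230000
  x_1 = 2.900000 - 3.789000/21.230000 = 2.721526
Iteration 2:
  f(2.721526) = 0.271435
  f'(2.721526) = 18.220114
  x_2 = 2.721526 - 0.271435/18.220114 = 2.706629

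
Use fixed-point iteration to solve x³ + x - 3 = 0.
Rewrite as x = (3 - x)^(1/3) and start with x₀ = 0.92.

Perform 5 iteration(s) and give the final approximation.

Equation: x³ + x - 3 = 0
Fixed-point form: x = (3 - x)^(1/3)
x₀ = 0.92

x_1 = g(0.920000) = 1.276501
x_2 = g(1.276501) = 1.198957
x_3 = g(1.198957) = 1.216675
x_4 = g(1.216675) = 1.212672
x_5 = g(1.212672) = 1.213579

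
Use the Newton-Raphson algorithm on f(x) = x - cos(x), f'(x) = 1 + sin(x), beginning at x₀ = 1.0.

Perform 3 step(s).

f(x) = x - cos(x)
f'(x) = 1 + sin(x)
x₀ = 1.0

Newton-Raphson formula: x_{n+1} = x_n - f(x_n)/f'(x_n)

Iteration 1:
  f(1.000000) = 0.459698
  f'(1.000000) = 1.841471
  x_1 = 1.000000 - 0.459698/1.841471 = 0.750364
Iteration 2:
  f(0.750364) = 0.018923
  f'(0.750364) = 1.681905
  x_2 = 0.750364 - 0.018923/1.681905 = 0.739113
Iteration 3:
  f(0.739113) = 0.000046
  f'(0.739113) = 1.673633
  x_3 = 0.739113 - 0.000046/1.673633 = 0.739085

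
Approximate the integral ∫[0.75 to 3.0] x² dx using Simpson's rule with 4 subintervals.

f(x) = x²
a = 0.75, b = 3.0, n = 4
h = (b - a)/n = 0.562500

Simpson's rule: (h/3)[f(x₀) + 4f(x₁) + 2f(x₂) + ... + f(xₙ)]

x_0 = 0.7500, f(x_0) = 0.562500, coefficient = 1
x_1 = 1.3125, f(x_1) = 1.722656, coefficient = 4
x_2 = 1.8750, f(x_2) = 3.515625, coefficient = 2
x_3 = 2.4375, f(x_3) = 5.941406, coefficient = 4
x_4 = 3.0000, f(x_4) = 9.000000, coefficient = 1

I ≈ (0.562500/3) × 47.250000 = 8.859375
Exact value: 8.859375
Error: 0.000000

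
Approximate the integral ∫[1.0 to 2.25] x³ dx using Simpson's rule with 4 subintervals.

f(x) = x³
a = 1.0, b = 2.25, n = 4
h = (b - a)/n = 0.312500

Simpson's rule: (h/3)[f(x₀) + 4f(x₁) + 2f(x₂) + ... + f(xₙ)]

x_0 = 1.0000, f(x_0) = 1.000000, coefficient = 1
x_1 = 1.3125, f(x_1) = 2.260986, coefficient = 4
x_2 = 1.6250, f(x_2) = 4.291016, coefficient = 2
x_3 = 1.9375, f(x_3) = 7.273193, coefficient = 4
x_4 = 2.2500, f(x_4) = 11.390625, coefficient = 1

I ≈ (0.312500/3) × 59.109375 = 6.157227
Exact value: 6.157227
Error: 0.000000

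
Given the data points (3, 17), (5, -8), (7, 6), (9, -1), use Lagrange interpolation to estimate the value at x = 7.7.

Lagrange interpolation formula:
P(x) = Σ yᵢ × Lᵢ(x)
where Lᵢ(x) = Π_{j≠i} (x - xⱼ)/(xᵢ - xⱼ)

L_0(7.7) = (7.7 - 5)/(3 - 5) × (7.7 - 7)/(3 - 7) × (7.7 - 9)/(3 - 9) = 0.051188
L_1(7.7) = (7.7 - 3)/(5 - 3) × (7.7 - 7)/(5 - 7) × (7.7 - 9)/(5 - 9) = -0.267313
L_2(7.7) = (7.7 - 3)/(7 - 3) × (7.7 - 5)/(7 - 5) × (7.7 - 9)/(7 - 9) = 1.031062
L_3(7.7) = (7.7 - 3)/(9 - 3) × (7.7 - 5)/(9 - 5) × (7.7 - 7)/(9 - 7) = 0.185063

P(7.7) = 17×L_0(7.7) + (-8)×L_1(7.7) + 6×L_2(7.7) + (-1)×L_3(7.7)
P(7.7) = 9.010000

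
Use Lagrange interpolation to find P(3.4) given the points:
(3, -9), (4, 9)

Lagrange interpolation formula:
P(x) = Σ yᵢ × Lᵢ(x)
where Lᵢ(x) = Π_{j≠i} (x - xⱼ)/(xᵢ - xⱼ)

L_0(3.4) = (3.4 - 4)/(3 - 4) = 0.600000
L_1(3.4) = (3.4 - 3)/(4 - 3) = 0.400000

P(3.4) = (-9)×L_0(3.4) + 9×L_1(3.4)
P(3.4) = -1.800000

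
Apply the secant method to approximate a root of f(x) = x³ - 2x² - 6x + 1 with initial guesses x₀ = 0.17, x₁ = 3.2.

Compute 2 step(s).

f(x) = x³ - 2x² - 6x + 1
x₀ = 0.17, x₁ = 3.2

Secant formula: x_{n+1} = x_n - f(x_n)(x_n - x_{n-1})/(f(x_n) - f(x_{n-1}))

Iteration 1:
  f(0.170000) = -0.072887
  f(3.200000) = -5.912000
  x_2 = 3.200000 - (-5.912000)×(3.200000 - 0.170000)/(-5.912000 - (-0.072887))
       = 0.132178
Iteration 2:
  f(3.200000) = -5.912000
  f(0.132178) = 0.174300
  x_3 = 0.132178 - 0.174300×(0.132178 - 3.200000)/(0.174300 - (-5.912000))
       = 0.220034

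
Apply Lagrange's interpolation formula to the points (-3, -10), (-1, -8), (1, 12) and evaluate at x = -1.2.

Lagrange interpolation formula:
P(x) = Σ yᵢ × Lᵢ(x)
where Lᵢ(x) = Π_{j≠i} (x - xⱼ)/(xᵢ - xⱼ)

L_0(-1.2) = (-1.2 - (-1))/(-3 - (-1)) × (-1.2 - 1)/(-3 - 1) = 0.055000
L_1(-1.2) = (-1.2 - (-3))/(-1 - (-3)) × (-1.2 - 1)/(-1 - 1) = 0.990000
L_2(-1.2) = (-1.2 - (-3))/(1 - (-3)) × (-1.2 - (-1))/(1 - (-1)) = -0.045000

P(-1.2) = (-10)×L_0(-1.2) + (-8)×L_1(-1.2) + 12×L_2(-1.2)
P(-1.2) = -9.010000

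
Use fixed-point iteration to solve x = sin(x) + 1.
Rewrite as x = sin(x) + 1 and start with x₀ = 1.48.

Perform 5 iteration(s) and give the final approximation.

Equation: x = sin(x) + 1
Fixed-point form: x = sin(x) + 1
x₀ = 1.48

x_1 = g(1.480000) = 1.995881
x_2 = g(1.995881) = 1.911004
x_3 = g(1.911004) = 1.942685
x_4 = g(1.942685) = 1.931643
x_5 = g(1.931643) = 1.935598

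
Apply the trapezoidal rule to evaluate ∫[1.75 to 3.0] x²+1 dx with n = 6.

f(x) = x²+1
a = 1.75, b = 3.0, n = 6
h = (b - a)/n = 0.208333

Trapezoidal rule: (h/2)[f(x₀) + 2f(x₁) + 2f(x₂) + ... + f(xₙ)]

x_0 = 1.7500, f(x_0) = 4.062500, coefficient = 1
x_1 = 1.9583, f(x_1) = 4.835069, coefficient = 2
x_2 = 2.1667, f(x_2) = 5.694444, coefficient = 2
x_3 = 2.3750, f(x_3) = 6.640625, coefficient = 2
x_4 = 2.5833, f(x_4) = 7.673611, coefficient = 2
x_5 = 2.7917, f(x_5) = 8.793403, coefficient = 2
x_6 = 3.0000, f(x_6) = 10.000000, coefficient = 1

I ≈ (0.208333/2) × 81.336806 = 8.472584
Exact value: 8.463542
Error: 0.009042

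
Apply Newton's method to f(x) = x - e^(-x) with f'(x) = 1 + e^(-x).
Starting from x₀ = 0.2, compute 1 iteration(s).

f(x) = x - e^(-x)
f'(x) = 1 + e^(-x)
x₀ = 0.2

Newton-Raphson formula: x_{n+1} = x_n - f(x_n)/f'(x_n)

Iteration 1:
  f(0.200000) = -0.618731
  f'(0.200000) = 1.818731
  x_1 = 0.200000 - (-0.618731)/1.818731 = 0.540199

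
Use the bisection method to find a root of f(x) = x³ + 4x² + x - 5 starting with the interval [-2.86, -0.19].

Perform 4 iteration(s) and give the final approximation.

f(x) = x³ + 4x² + x - 5
Initial interval: [-2.86, -0.19]

Iteration 1:
  c_1 = (-2.860000 + (-0.190000))/2 = -1.525000
  f(c_1) = f(-1.525000) = -0.769078
  f(a) × f(c) < 0, new interval: [-2.860000, -1.525000]
Iteration 2:
  c_2 = (-2.860000 + (-1.525000))/2 = -2.192500
  f(c_2) = f(-2.192500) = 1.496254
  f(a) × f(c) ≥ 0, new interval: [-2.192500, -1.525000]
Iteration 3:
  c_3 = (-2.192500 + (-1.525000))/2 = -1.858750
  f(c_3) = f(-1.858750) = 0.539165
  f(a) × f(c) ≥ 0, new interval: [-1.858750, -1.525000]
Iteration 4:
  c_4 = (-1.858750 + (-1.525000))/2 = -1.691875
  f(c_4) = f(-1.691875) = -0.085003
  f(a) × f(c) < 0, new interval: [-1.858750, -1.691875]

After 4 iteration(s), the approximation is c_4 = -1.691875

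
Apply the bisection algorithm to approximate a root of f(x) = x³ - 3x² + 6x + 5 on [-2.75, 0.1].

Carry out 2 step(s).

f(x) = x³ - 3x² + 6x + 5
Initial interval: [-2.75, 0.1]

Iteration 1:
  c_1 = (-2.750000 + 0.100000)/2 = -1.325000
  f(c_1) = f(-1.325000) = -10.543078
  f(a) × f(c) ≥ 0, new interval: [-1.325000, 0.100000]
Iteration 2:
  c_2 = (-1.325000 + 0.100000)/2 = -0.612500
  f(c_2) = f(-0.612500) = -0.030252
  f(a) × f(c) ≥ 0, new interval: [-0.612500, 0.100000]

After 2 iteration(s), the approximation is c_2 = -0.612500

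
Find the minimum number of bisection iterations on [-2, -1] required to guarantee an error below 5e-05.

We need (b-a)/2^n ≤ 5e-05
(-1 - (-2))/2^n ≤ 5e-05
1/2^n ≤ 5e-05
2^n ≥ 20000
n ≥ log₂(20000) = 14.29
n ≥ 15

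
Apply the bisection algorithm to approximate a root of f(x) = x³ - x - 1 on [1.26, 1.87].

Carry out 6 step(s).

f(x) = x³ - x - 1
Initial interval: [1.26, 1.87]

Iteration 1:
  c_1 = (1.260000 + 1.870000)/2 = 1.565000
  f(c_1) = f(1.565000) = 1.268037
  f(a) × f(c) < 0, new interval: [1.260000, 1.565000]
Iteration 2:
  c_2 = (1.260000 + 1.565000)/2 = 1.412500
  f(c_2) = f(1.412500) = 0.405658
  f(a) × f(c) < 0, new interval: [1.260000, 1.412500]
Iteration 3:
  c_3 = (1.260000 + 1.412500)/2 = 1.336250
  f(c_3) = f(1.336250) = 0.049710
  f(a) × f(c) < 0, new interval: [1.260000, 1.336250]
Iteration 4:
  c_4 = (1.260000 + 1.336250)/2 = 1.298125
  f(c_4) = f(1.298125) = -0.110618
  f(a) × f(c) ≥ 0, new interval: [1.298125, 1.336250]
Iteration 5:
  c_5 = (1.298125 + 1.336250)/2 = 1.317188
  f(c_5) = f(1.317188) = -0.031890
  f(a) × f(c) ≥ 0, new interval: [1.317188, 1.336250]
Iteration 6:
  c_6 = (1.317188 + 1.336250)/2 = 1.326719
  f(c_6) = f(1.326719) = 0.008549
  f(a) × f(c) < 0, new interval: [1.317188, 1.326719]

After 6 iteration(s), the approximation is c_6 = 1.326719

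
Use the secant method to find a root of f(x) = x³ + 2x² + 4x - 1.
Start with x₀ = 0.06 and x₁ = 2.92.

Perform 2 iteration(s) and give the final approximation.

f(x) = x³ + 2x² + 4x - 1
x₀ = 0.06, x₁ = 2.92

Secant formula: x_{n+1} = x_n - f(x_n)(x_n - x_{n-1})/(f(x_n) - f(x_{n-1}))

Iteration 1:
  f(0.060000) = -0.752584
  f(2.920000) = 52.629888
  x_2 = 2.920000 - 52.629888×(2.920000 - 0.060000)/(52.629888 - (-0.752584))
       = 0.100320
Iteration 2:
  f(2.920000) = 52.629888
  f(0.100320) = -0.577581
  x_3 = 0.100320 - (-0.577581)×(0.100320 - 2.920000)/(-0.577581 - 52.629888)
       = 0.130929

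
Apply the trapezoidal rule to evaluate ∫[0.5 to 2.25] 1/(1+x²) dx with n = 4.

f(x) = 1/(1+x²)
a = 0.5, b = 2.25, n = 4
h = (b - a)/n = 0.437500

Trapezoidal rule: (h/2)[f(x₀) + 2f(x₁) + 2f(x₂) + ... + f(xₙ)]

x_0 = 0.5000, f(x_0) = 0.800000, coefficient = 1
x_1 = 0.9375, f(x_1) = 0.532225, coefficient = 2
x_2 = 1.3750, f(x_2) = 0.345946, coefficient = 2
x_3 = 1.8125, f(x_3) = 0.233364, coefficient = 2
x_4 = 2.2500, f(x_4) = 0.164948, coefficient = 1

I ≈ (0.437500/2) × 3.188017 = 0.697379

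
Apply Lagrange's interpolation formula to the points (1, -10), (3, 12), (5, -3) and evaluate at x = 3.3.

Lagrange interpolation formula:
P(x) = Σ yᵢ × Lᵢ(x)
where Lᵢ(x) = Π_{j≠i} (x - xⱼ)/(xᵢ - xⱼ)

L_0(3.3) = (3.3 - 3)/(1 - 3) × (3.3 - 5)/(1 - 5) = -0.063750
L_1(3.3) = (3.3 - 1)/(3 - 1) × (3.3 - 5)/(3 - 5) = 0.977500
L_2(3.3) = (3.3 - 1)/(5 - 1) × (3.3 - 3)/(5 - 3) = 0.086250

P(3.3) = (-10)×L_0(3.3) + 12×L_1(3.3) + (-3)×L_2(3.3)
P(3.3) = 12.108750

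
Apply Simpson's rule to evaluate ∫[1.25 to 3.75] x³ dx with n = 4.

f(x) = x³
a = 1.25, b = 3.75, n = 4
h = (b - a)/n = 0.625000

Simpson's rule: (h/3)[f(x₀) + 4f(x₁) + 2f(x₂) + ... + f(xₙ)]

x_0 = 1.2500, f(x_0) = 1.953125, coefficient = 1
x_1 = 1.8750, f(x_1) = 6.591797, coefficient = 4
x_2 = 2.5000, f(x_2) = 15.625000, coefficient = 2
x_3 = 3.1250, f(x_3) = 30.517578, coefficient = 4
x_4 = 3.7500, f(x_4) = 52.734375, coefficient = 1

I ≈ (0.625000/3) × 234.375000 = 48.828125
Exact value: 48.828125
Error: 0.000000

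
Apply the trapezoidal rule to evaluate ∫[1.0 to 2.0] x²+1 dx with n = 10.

f(x) = x²+1
a = 1.0, b = 2.0, n = 10
h = (b - a)/n = 0.100000

Trapezoidal rule: (h/2)[f(x₀) + 2f(x₁) + 2f(x₂) + ... + f(xₙ)]

x_0 = 1.0000, f(x_0) = 2.000000, coefficient = 1
x_1 = 1.1000, f(x_1) = 2.210000, coefficient = 2
x_2 = 1.2000, f(x_2) = 2.440000, coefficient = 2
x_3 = 1.3000, f(x_3) = 2.690000, coefficient = 2
x_4 = 1.4000, f(x_4) = 2.960000, coefficient = 2
x_5 = 1.5000, f(x_5) = 3.250000, coefficient = 2
x_6 = 1.6000, f(x_6) = 3.560000, coefficient = 2
x_7 = 1.7000, f(x_7) = 3.890000, coefficient = 2
x_8 = 1.8000, f(x_8) = 4.240000, coefficient = 2
x_9 = 1.9000, f(x_9) = 4.610000, coefficient = 2
x_10 = 2.0000, f(x_10) = 5.000000, coefficient = 1

I ≈ (0.100000/2) × 66.700000 = 3.335000
Exact value: 3.333333
Error: 0.001667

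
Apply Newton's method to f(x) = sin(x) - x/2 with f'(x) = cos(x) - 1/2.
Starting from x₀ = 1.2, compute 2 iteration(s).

f(x) = sin(x) - x/2
f'(x) = cos(x) - 1/2
x₀ = 1.2

Newton-Raphson formula: x_{n+1} = x_n - f(x_n)/f'(x_n)

Iteration 1:
  f(1.200000) = 0.332039
  f'(1.200000) = -0.137642
  x_1 = 1.200000 - 0.332039/(-0.137642) = 3.612334
Iteration 2:
  f(3.612334) = -2.259714
  f'(3.612334) = -1.391232
  x_2 = 3.612334 - (-2.259714)/(-1.391232) = 1.988080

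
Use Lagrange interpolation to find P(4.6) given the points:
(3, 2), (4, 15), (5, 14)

Lagrange interpolation formula:
P(x) = Σ yᵢ × Lᵢ(x)
where Lᵢ(x) = Π_{j≠i} (x - xⱼ)/(xᵢ - xⱼ)

L_0(4.6) = (4.6 - 4)/(3 - 4) × (4.6 - 5)/(3 - 5) = -0.120000
L_1(4.6) = (4.6 - 3)/(4 - 3) × (4.6 - 5)/(4 - 5) = 0.640000
L_2(4.6) = (4.6 - 3)/(5 - 3) × (4.6 - 4)/(5 - 4) = 0.480000

P(4.6) = 2×L_0(4.6) + 15×L_1(4.6) + 14×L_2(4.6)
P(4.6) = 16.080000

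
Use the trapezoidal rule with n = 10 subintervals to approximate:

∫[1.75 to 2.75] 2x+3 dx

f(x) = 2x+3
a = 1.75, b = 2.75, n = 10
h = (b - a)/n = 0.100000

Trapezoidal rule: (h/2)[f(x₀) + 2f(x₁) + 2f(x₂) + ... + f(xₙ)]

x_0 = 1.7500, f(x_0) = 6.500000, coefficient = 1
x_1 = 1.8500, f(x_1) = 6.700000, coefficient = 2
x_2 = 1.9500, f(x_2) = 6.900000, coefficient = 2
x_3 = 2.0500, f(x_3) = 7.100000, coefficient = 2
x_4 = 2.1500, f(x_4) = 7.300000, coefficient = 2
x_5 = 2.2500, f(x_5) = 7.500000, coefficient = 2
x_6 = 2.3500, f(x_6) = 7.700000, coefficient = 2
x_7 = 2.4500, f(x_7) = 7.900000, coefficient = 2
x_8 = 2.5500, f(x_8) = 8.100000, coefficient = 2
x_9 = 2.6500, f(x_9) = 8.300000, coefficient = 2
x_10 = 2.7500, f(x_10) = 8.500000, coefficient = 1

I ≈ (0.100000/2) × 150.000000 = 7.500000
Exact value: 7.500000
Error: 0.000000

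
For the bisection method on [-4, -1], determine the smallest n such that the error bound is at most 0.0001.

We need (b-a)/2^n ≤ 0.0001
(-1 - (-4))/2^n ≤ 0.0001
3/2^n ≤ 0.0001
2^n ≥ 30000
n ≥ log₂(30000) = 14.87
n ≥ 15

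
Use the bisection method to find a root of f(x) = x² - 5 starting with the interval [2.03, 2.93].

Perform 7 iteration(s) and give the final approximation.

f(x) = x² - 5
Initial interval: [2.03, 2.93]

Iteration 1:
  c_1 = (2.030000 + 2.930000)/2 = 2.480000
  f(c_1) = f(2.480000) = 1.150400
  f(a) × f(c) < 0, new interval: [2.030000, 2.480000]
Iteration 2:
  c_2 = (2.030000 + 2.480000)/2 = 2.255000
  f(c_2) = f(2.255000) = 0.085025
  f(a) × f(c) < 0, new interval: [2.030000, 2.255000]
Iteration 3:
  c_3 = (2.030000 + 2.255000)/2 = 2.142500
  f(c_3) = f(2.142500) = -0.409694
  f(a) × f(c) ≥ 0, new interval: [2.142500, 2.255000]
Iteration 4:
  c_4 = (2.142500 + 2.255000)/2 = 2.198750
  f(c_4) = f(2.198750) = -0.165498
  f(a) × f(c) ≥ 0, new interval: [2.198750, 2.255000]
Iteration 5:
  c_5 = (2.198750 + 2.255000)/2 = 2.226875
  f(c_5) = f(2.226875) = -0.041028
  f(a) × f(c) ≥ 0, new interval: [2.226875, 2.255000]
Iteration 6:
  c_6 = (2.226875 + 2.255000)/2 = 2.240937
  f(c_6) = f(2.240937) = 0.021801
  f(a) × f(c) < 0, new interval: [2.226875, 2.240937]
Iteration 7:
  c_7 = (2.226875 + 2.240937)/2 = 2.233906
  f(c_7) = f(2.233906) = -0.009663
  f(a) × f(c) ≥ 0, new interval: [2.233906, 2.240937]

After 7 iteration(s), the approximation is c_7 = 2.233906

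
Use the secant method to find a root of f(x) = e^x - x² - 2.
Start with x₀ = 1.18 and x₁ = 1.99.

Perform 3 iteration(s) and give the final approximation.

f(x) = e^x - x² - 2
x₀ = 1.18, x₁ = 1.99

Secant formula: x_{n+1} = x_n - f(x_n)(x_n - x_{n-1})/(f(x_n) - f(x_{n-1}))

Iteration 1:
  f(1.180000) = -0.138026
  f(1.990000) = 1.355434
  x_2 = 1.990000 - 1.355434×(1.990000 - 1.180000)/(1.355434 - (-0.138026))
       = 1.254860
Iteration 2:
  f(1.990000) = 1.355434
  f(1.254860) = -0.067326
  x_3 = 1.254860 - (-0.067326)×(1.254860 - 1.990000)/(-0.067326 - 1.355434)
       = 1.289648
Iteration 3:
  f(1.254860) = -0.067326
  f(1.289648) = -0.031684
  x_4 = 1.289648 - (-0.031684)×(1.289648 - 1.254860)/(-0.031684 - (-0.067326))
       = 1.320572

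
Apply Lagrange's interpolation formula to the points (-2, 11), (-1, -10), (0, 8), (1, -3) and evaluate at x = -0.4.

Lagrange interpolation formula:
P(x) = Σ yᵢ × Lᵢ(x)
where Lᵢ(x) = Π_{j≠i} (x - xⱼ)/(xᵢ - xⱼ)

L_0(-0.4) = (-0.4 - (-1))/(-2 - (-1)) × (-0.4 - 0)/(-2 - 0) × (-0.4 - 1)/(-2 - 1) = -0.056000
L_1(-0.4) = (-0.4 - (-2))/(-1 - (-2)) × (-0.4 - 0)/(-1 - 0) × (-0.4 - 1)/(-1 - 1) = 0.448000
L_2(-0.4) = (-0.4 - (-2))/(0 - (-2)) × (-0.4 - (-1))/(0 - (-1)) × (-0.4 - 1)/(0 - 1) = 0.672000
L_3(-0.4) = (-0.4 - (-2))/(1 - (-2)) × (-0.4 - (-1))/(1 - (-1)) × (-0.4 - 0)/(1 - 0) = -0.064000

P(-0.4) = 11×L_0(-0.4) + (-10)×L_1(-0.4) + 8×L_2(-0.4) + (-3)×L_3(-0.4)
P(-0.4) = 0.472000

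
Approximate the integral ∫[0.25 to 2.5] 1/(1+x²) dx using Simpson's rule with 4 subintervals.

f(x) = 1/(1+x²)
a = 0.25, b = 2.5, n = 4
h = (b - a)/n = 0.562500

Simpson's rule: (h/3)[f(x₀) + 4f(x₁) + 2f(x₂) + ... + f(xₙ)]

x_0 = 0.2500, f(x_0) = 0.941176, coefficient = 1
x_1 = 0.8125, f(x_1) = 0.602353, coefficient = 4
x_2 = 1.3750, f(x_2) = 0.345946, coefficient = 2
x_3 = 1.9375, f(x_3) = 0.210353, coefficient = 4
x_4 = 2.5000, f(x_4) = 0.137931, coefficient = 1

I ≈ (0.562500/3) × 5.021824 = 0.941592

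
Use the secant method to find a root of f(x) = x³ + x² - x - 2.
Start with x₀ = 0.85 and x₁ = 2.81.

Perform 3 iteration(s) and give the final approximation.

f(x) = x³ + x² - x - 2
x₀ = 0.85, x₁ = 2.81

Secant formula: x_{n+1} = x_n - f(x_n)(x_n - x_{n-1})/(f(x_n) - f(x_{n-1}))

Iteration 1:
  f(0.850000) = -1.513375
  f(2.810000) = 25.274141
  x_2 = 2.810000 - 25.274141×(2.810000 - 0.850000)/(25.274141 - (-1.513375))
       = 0.960731
Iteration 2:
  f(2.810000) = 25.274141
  f(0.960731) = -1.150967
  x_3 = 0.960731 - (-1.150967)×(0.960731 - 2.810000)/(-1.150967 - 25.274141)
       = 1.041278
Iteration 3:
  f(0.960731) = -1.150967
  f(1.041278) = -0.828004
  x_4 = 1.041278 - (-0.828004)×(1.041278 - 0.960731)/(-0.828004 - (-1.150967))
       = 1.247780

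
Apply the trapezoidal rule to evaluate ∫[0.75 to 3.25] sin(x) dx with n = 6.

f(x) = sin(x)
a = 0.75, b = 3.25, n = 6
h = (b - a)/n = 0.416667

Trapezoidal rule: (h/2)[f(x₀) + 2f(x₁) + 2f(x₂) + ... + f(xₙ)]

x_0 = 0.7500, f(x_0) = 0.681639, coefficient = 1
x_1 = 1.1667, f(x_1) = 0.919445, coefficient = 2
x_2 = 1.5833, f(x_2) = 0.999921, coefficient = 2
x_3 = 2.0000, f(x_3) = 0.909297, coefficient = 2
x_4 = 2.4167, f(x_4) = 0.663080, coefficient = 2
x_5 = 2.8333, f(x_5) = 0.303400, coefficient = 2
x_6 = 3.2500, f(x_6) = -0.108195, coefficient = 1

I ≈ (0.416667/2) × 8.163732 = 1.700778
Exact value: 1.725819
Error: 0.025041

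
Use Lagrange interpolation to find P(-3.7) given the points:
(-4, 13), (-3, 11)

Lagrange interpolation formula:
P(x) = Σ yᵢ × Lᵢ(x)
where Lᵢ(x) = Π_{j≠i} (x - xⱼ)/(xᵢ - xⱼ)

L_0(-3.7) = (-3.7 - (-3))/(-4 - (-3)) = 0.700000
L_1(-3.7) = (-3.7 - (-4))/(-3 - (-4)) = 0.300000

P(-3.7) = 13×L_0(-3.7) + 11×L_1(-3.7)
P(-3.7) = 12.400000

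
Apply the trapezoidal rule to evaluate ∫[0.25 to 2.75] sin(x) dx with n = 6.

f(x) = sin(x)
a = 0.25, b = 2.75, n = 6
h = (b - a)/n = 0.416667

Trapezoidal rule: (h/2)[f(x₀) + 2f(x₁) + 2f(x₂) + ... + f(xₙ)]

x_0 = 0.2500, f(x_0) = 0.247404, coefficient = 1
x_1 = 0.6667, f(x_1) = 0.618370, coefficient = 2
x_2 = 1.0833, f(x_2) = 0.883524, coefficient = 2
x_3 = 1.5000, f(x_3) = 0.997495, coefficient = 2
x_4 = 1.9167, f(x_4) = 0.940781, coefficient = 2
x_5 = 2.3333, f(x_5) = 0.723086, coefficient = 2
x_6 = 2.7500, f(x_6) = 0.381661, coefficient = 1

I ≈ (0.416667/2) × 8.955576 = 1.865745
Exact value: 1.893215
Error: 0.027470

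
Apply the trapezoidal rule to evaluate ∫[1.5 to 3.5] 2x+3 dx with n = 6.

f(x) = 2x+3
a = 1.5, b = 3.5, n = 6
h = (b - a)/n = 0.333333

Trapezoidal rule: (h/2)[f(x₀) + 2f(x₁) + 2f(x₂) + ... + f(xₙ)]

x_0 = 1.5000, f(x_0) = 6.000000, coefficient = 1
x_1 = 1.8333, f(x_1) = 6.666667, coefficient = 2
x_2 = 2.1667, f(x_2) = 7.333333, coefficient = 2
x_3 = 2.5000, f(x_3) = 8.000000, coefficient = 2
x_4 = 2.8333, f(x_4) = 8.666667, coefficient = 2
x_5 = 3.1667, f(x_5) = 9.333333, coefficient = 2
x_6 = 3.5000, f(x_6) = 10.000000, coefficient = 1

I ≈ (0.333333/2) × 96.000000 = 16.000000
Exact value: 16.000000
Error: 0.000000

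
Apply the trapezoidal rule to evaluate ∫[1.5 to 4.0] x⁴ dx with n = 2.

f(x) = x⁴
a = 1.5, b = 4.0, n = 2
h = (b - a)/n = 1.250000

Trapezoidal rule: (h/2)[f(x₀) + 2f(x₁) + 2f(x₂) + ... + f(xₙ)]

x_0 = 1.5000, f(x_0) = 5.062500, coefficient = 1
x_1 = 2.7500, f(x_1) = 57.191406, coefficient = 2
x_2 = 4.0000, f(x_2) = 256.000000, coefficient = 1

I ≈ (1.250000/2) × 375.445312 = 234.653320
Exact value: 203.281250
Error: 31.372070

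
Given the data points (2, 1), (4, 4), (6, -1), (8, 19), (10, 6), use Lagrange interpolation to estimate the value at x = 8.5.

Lagrange interpolation formula:
P(x) = Σ yᵢ × Lᵢ(x)
where Lᵢ(x) = Π_{j≠i} (x - xⱼ)/(xᵢ - xⱼ)

L_0(8.5) = (8.5 - 4)/(2 - 4) × (8.5 - 6)/(2 - 6) × (8.5 - 8)/(2 - 8) × (8.5 - 10)/(2 - 10) = -0.021973
L_1(8.5) = (8.5 - 2)/(4 - 2) × (8.5 - 6)/(4 - 6) × (8.5 - 8)/(4 - 8) × (8.5 - 10)/(4 - 10) = 0.126953
L_2(8.5) = (8.5 - 2)/(6 - 2) × (8.5 - 4)/(6 - 4) × (8.5 - 8)/(6 - 8) × (8.5 - 10)/(6 - 10) = -0.342773
L_3(8.5) = (8.5 - 2)/(8 - 2) × (8.5 - 4)/(8 - 4) × (8.5 - 6)/(8 - 6) × (8.5 - 10)/(8 - 10) = 1.142578
L_4(8.5) = (8.5 - 2)/(10 - 2) × (8.5 - 4)/(10 - 4) × (8.5 - 6)/(10 - 6) × (8.5 - 8)/(10 - 8) = 0.095215

P(8.5) = 1×L_0(8.5) + 4×L_1(8.5) + (-1)×L_2(8.5) + 19×L_3(8.5) + 6×L_4(8.5)
P(8.5) = 23.108887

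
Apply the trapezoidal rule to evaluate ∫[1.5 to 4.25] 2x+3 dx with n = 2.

f(x) = 2x+3
a = 1.5, b = 4.25, n = 2
h = (b - a)/n = 1.375000

Trapezoidal rule: (h/2)[f(x₀) + 2f(x₁) + 2f(x₂) + ... + f(xₙ)]

x_0 = 1.5000, f(x_0) = 6.000000, coefficient = 1
x_1 = 2.8750, f(x_1) = 8.750000, coefficient = 2
x_2 = 4.2500, f(x_2) = 11.500000, coefficient = 1

I ≈ (1.375000/2) × 35.000000 = 24.062500
Exact value: 24.062500
Error: 0.000000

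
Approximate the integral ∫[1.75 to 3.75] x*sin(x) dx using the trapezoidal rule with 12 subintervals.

f(x) = x*sin(x)
a = 1.75, b = 3.75, n = 12
h = (b - a)/n = 0.166667

Trapezoidal rule: (h/2)[f(x₀) + 2f(x₁) + 2f(x₂) + ... + f(xₙ)]

x_0 = 1.7500, f(x_0) = 1.721975, coefficient = 1
x_1 = 1.9167, f(x_1) = 1.803163, coefficient = 2
x_2 = 2.0833, f(x_2) = 1.815632, coefficient = 2
x_3 = 2.2500, f(x_3) = 1.750665, coefficient = 2
x_4 = 2.4167, f(x_4) = 1.602443, coefficient = 2
x_5 = 2.5833, f(x_5) = 1.368419, coefficient = 2
x_6 = 2.7500, f(x_6) = 1.049568, coefficient = 2
x_7 = 2.9167, f(x_7) = 0.650516, coefficient = 2
x_8 = 3.0833, f(x_8) = 0.179531, coefficient = 2
x_9 = 3.2500, f(x_9) = -0.351634, coefficient = 2
x_10 = 3.4167, f(x_10) = -0.928029, coefficient = 2
x_11 = 3.5833, f(x_11) = -1.531924, coefficient = 2
x_12 = 3.7500, f(x_12) = -2.143355, coefficient = 1

I ≈ (0.166667/2) × 14.395321 = 1.199610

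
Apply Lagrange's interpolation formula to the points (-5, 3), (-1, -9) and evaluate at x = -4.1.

Lagrange interpolation formula:
P(x) = Σ yᵢ × Lᵢ(x)
where Lᵢ(x) = Π_{j≠i} (x - xⱼ)/(xᵢ - xⱼ)

L_0(-4.1) = (-4.1 - (-1))/(-5 - (-1)) = 0.775000
L_1(-4.1) = (-4.1 - (-5))/(-1 - (-5)) = 0.225000

P(-4.1) = 3×L_0(-4.1) + (-9)×L_1(-4.1)
P(-4.1) = 0.300000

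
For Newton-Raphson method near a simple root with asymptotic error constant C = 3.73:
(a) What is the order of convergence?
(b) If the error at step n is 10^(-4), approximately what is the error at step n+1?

(a) Newton-Raphson has quadratic (order 2) convergence near simple roots.
    This means |e_{n+1}| ≈ C|e_n|².

(b) With |e_n| = 10^(-4) and C = 3.73:
    |e_{n+1}| ≈ 3.73 × (10^(-4))² = 3.73 × 10^(-8)

(a) 2 (quadratic); (b) |e_{n+1}| ≈ 3.730e-08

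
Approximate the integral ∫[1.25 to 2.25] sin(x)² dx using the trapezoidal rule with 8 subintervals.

f(x) = sin(x)²
a = 1.25, b = 2.25, n = 8
h = (b - a)/n = 0.125000

Trapezoidal rule: (h/2)[f(x₀) + 2f(x₁) + 2f(x₂) + ... + f(xₙ)]

x_0 = 1.2500, f(x_0) = 0.900572, coefficient = 1
x_1 = 1.3750, f(x_1) = 0.962151, coefficient = 2
x_2 = 1.5000, f(x_2) = 0.994996, coefficient = 2
x_3 = 1.6250, f(x_3) = 0.997065, coefficient = 2
x_4 = 1.7500, f(x_4) = 0.968228, coefficient = 2
x_5 = 1.8750, f(x_5) = 0.910280, coefficient = 2
x_6 = 2.0000, f(x_6) = 0.826822, coefficient = 2
x_7 = 2.1250, f(x_7) = 0.723044, coefficient = 2
x_8 = 2.2500, f(x_8) = 0.605398, coefficient = 1

I ≈ (0.125000/2) × 14.271141 = 0.891946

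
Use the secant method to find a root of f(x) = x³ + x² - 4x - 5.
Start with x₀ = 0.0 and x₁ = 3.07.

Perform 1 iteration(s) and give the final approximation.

f(x) = x³ + x² - 4x - 5
x₀ = 0.0, x₁ = 3.07

Secant formula: x_{n+1} = x_n - f(x_n)(x_n - x_{n-1})/(f(x_n) - f(x_{n-1}))

Iteration 1:
  f(0.000000) = -5.000000
  f(3.070000) = 21.079343
  x_2 = 3.070000 - 21.079343×(3.070000 - 0.000000)/(21.079343 - (-5.000000))
       = 0.588588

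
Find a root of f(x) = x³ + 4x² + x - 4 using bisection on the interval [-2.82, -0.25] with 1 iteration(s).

f(x) = x³ + 4x² + x - 4
Initial interval: [-2.82, -0.25]

Iteration 1:
  c_1 = (-2.820000 + (-0.250000))/2 = -1.535000
  f(c_1) = f(-1.535000) = 0.273095
  f(a) × f(c) ≥ 0, new interval: [-1.535000, -0.250000]

After 1 iteration(s), the approximation is c_1 = -1.535000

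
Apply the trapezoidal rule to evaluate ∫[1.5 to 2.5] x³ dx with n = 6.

f(x) = x³
a = 1.5, b = 2.5, n = 6
h = (b - a)/n = 0.166667

Trapezoidal rule: (h/2)[f(x₀) + 2f(x₁) + 2f(x₂) + ... + f(xₙ)]

x_0 = 1.5000, f(x_0) = 3.375000, coefficient = 1
x_1 = 1.6667, f(x_1) = 4.629630, coefficient = 2
x_2 = 1.8333, f(x_2) = 6.162037, coefficient = 2
x_3 = 2.0000, f(x_3) = 8.000000, coefficient = 2
x_4 = 2.1667, f(x_4) = 10.171296, coefficient = 2
x_5 = 2.3333, f(x_5) = 12.703704, coefficient = 2
x_6 = 2.5000, f(x_6) = 15.625000, coefficient = 1

I ≈ (0.166667/2) × 102.333333 = 8.527778
Exact value: 8.500000
Error: 0.027778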